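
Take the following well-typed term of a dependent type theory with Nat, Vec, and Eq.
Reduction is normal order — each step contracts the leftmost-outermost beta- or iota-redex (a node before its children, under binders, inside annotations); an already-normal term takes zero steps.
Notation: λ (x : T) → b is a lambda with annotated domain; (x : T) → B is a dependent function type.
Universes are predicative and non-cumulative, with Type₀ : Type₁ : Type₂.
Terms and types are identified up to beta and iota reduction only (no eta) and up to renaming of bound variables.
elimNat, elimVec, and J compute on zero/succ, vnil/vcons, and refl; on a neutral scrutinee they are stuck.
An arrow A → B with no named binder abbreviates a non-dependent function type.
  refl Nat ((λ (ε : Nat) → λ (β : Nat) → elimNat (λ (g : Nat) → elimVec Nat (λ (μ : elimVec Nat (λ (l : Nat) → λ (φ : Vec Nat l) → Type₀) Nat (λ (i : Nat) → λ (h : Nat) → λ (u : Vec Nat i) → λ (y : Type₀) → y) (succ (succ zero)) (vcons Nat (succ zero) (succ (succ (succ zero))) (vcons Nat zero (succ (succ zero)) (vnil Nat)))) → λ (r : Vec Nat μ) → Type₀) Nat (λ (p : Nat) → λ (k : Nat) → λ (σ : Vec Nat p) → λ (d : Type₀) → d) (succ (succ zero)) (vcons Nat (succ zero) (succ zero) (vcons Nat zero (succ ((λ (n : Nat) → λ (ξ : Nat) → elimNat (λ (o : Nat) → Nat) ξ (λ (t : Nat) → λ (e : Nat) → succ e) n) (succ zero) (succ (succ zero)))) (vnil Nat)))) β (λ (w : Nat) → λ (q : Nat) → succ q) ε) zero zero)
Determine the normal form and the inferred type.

normal form:
  refl Nat zero
inferred type:
  Eq Nat zero zero
observation: reduction starts at a beta-redex, and 3 normal-order steps reach the normal form.


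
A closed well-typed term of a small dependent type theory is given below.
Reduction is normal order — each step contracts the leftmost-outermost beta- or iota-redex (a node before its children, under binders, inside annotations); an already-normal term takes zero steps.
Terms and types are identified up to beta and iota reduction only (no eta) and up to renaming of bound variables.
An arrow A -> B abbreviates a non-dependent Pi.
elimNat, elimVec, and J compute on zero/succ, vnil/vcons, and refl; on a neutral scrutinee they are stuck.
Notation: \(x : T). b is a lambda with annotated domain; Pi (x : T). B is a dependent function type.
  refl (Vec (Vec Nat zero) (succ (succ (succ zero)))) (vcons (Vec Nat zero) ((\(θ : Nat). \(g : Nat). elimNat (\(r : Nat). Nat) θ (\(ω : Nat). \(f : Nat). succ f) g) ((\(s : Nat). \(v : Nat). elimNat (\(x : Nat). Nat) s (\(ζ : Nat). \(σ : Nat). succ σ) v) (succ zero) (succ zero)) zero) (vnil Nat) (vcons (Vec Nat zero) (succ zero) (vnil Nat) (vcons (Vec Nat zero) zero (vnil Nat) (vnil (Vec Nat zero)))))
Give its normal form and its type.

reduced normal form:
  refl (Vec (Vec Nat zero) (succ (succ (succ zero)))) (vcons (Vec Nat zero) (succ (succ zero)) (vnil Nat) (vcons (Vec Nat zero) (succ zero) (vnil Nat) (vcons (Vec Nat zero) zero (vnil Nat) (vnil (Vec Nat zero)))))
inferred type:
  Eq (Vec (Vec Nat zero) (succ (succ (succ zero)))) (vcons (Vec Nat zero) (succ (succ zero)) (vnil Nat) (vcons (Vec Nat zero) (succ zero) (vnil Nat) (vcons (Vec Nat zero) zero (vnil Nat) (vnil (Vec Nat zero))))) (vcons (Vec Nat zero) (succ (succ zero)) (vnil Nat) (vcons (Vec Nat zero) (succ zero) (vnil Nat) (vcons (Vec Nat zero) zero (vnil Nat) (vnil (Vec Nat zero)))))


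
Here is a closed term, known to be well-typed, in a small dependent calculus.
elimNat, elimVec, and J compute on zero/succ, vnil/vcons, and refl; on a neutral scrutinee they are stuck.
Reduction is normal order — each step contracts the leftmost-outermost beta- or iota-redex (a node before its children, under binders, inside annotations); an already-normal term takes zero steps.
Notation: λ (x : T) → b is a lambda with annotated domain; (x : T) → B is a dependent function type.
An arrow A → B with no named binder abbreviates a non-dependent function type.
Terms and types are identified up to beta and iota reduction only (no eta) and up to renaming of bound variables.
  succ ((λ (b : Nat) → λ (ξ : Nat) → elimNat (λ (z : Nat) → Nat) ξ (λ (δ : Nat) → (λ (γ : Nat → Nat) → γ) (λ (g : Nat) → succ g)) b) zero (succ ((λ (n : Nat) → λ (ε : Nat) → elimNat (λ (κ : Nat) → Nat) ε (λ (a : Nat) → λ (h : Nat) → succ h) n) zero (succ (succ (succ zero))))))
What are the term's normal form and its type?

reduced normal form:
  succ (succ (succ (succ (succ zero))))
inferred type:
  Nat
observation: 6 normal-order steps separate the term from its normal form.


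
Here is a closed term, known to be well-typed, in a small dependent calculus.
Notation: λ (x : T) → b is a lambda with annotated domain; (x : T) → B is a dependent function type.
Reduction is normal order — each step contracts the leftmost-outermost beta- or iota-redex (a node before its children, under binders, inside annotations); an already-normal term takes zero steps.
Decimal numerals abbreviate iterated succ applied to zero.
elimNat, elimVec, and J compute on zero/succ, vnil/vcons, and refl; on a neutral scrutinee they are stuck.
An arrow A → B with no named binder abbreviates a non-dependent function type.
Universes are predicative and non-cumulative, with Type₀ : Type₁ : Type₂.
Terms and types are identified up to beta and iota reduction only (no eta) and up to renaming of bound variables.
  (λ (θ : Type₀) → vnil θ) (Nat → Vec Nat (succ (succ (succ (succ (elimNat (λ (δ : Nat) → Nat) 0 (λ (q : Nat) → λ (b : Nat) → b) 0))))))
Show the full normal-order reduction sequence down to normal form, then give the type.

normal-order reduction:
  (λ (θ : Type₀) → vnil θ) (Nat → Vec Nat (succ (succ (succ (succ (elimNat (λ (δ : Nat) → Nat) 0 (λ (q : Nat) → λ (b : Nat) → b) 0))))))
  ~> vnil (Nat → Vec Nat (succ (succ (succ (succ (elimNat (λ (θ : Nat) → Nat) 0 (λ (δ : Nat) → λ (q : Nat) → q) 0))))))
  ~> vnil (Nat → Vec Nat 4)
inferred type:
  Vec (Nat → Vec Nat 4) 0


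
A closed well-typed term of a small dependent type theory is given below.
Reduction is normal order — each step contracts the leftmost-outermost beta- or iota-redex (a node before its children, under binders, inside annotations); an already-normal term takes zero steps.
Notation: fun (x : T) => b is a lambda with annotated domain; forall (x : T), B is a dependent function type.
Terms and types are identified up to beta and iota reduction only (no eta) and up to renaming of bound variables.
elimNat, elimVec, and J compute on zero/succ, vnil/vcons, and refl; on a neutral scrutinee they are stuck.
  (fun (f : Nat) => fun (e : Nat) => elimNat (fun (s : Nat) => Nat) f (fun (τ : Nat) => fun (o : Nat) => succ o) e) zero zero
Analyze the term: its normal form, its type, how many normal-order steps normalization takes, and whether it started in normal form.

resulting normal form:
  zero
type:
  Nat
steps to reach normal form (normal order): 3
term was already normal: no
first contracted redex: a beta-redex


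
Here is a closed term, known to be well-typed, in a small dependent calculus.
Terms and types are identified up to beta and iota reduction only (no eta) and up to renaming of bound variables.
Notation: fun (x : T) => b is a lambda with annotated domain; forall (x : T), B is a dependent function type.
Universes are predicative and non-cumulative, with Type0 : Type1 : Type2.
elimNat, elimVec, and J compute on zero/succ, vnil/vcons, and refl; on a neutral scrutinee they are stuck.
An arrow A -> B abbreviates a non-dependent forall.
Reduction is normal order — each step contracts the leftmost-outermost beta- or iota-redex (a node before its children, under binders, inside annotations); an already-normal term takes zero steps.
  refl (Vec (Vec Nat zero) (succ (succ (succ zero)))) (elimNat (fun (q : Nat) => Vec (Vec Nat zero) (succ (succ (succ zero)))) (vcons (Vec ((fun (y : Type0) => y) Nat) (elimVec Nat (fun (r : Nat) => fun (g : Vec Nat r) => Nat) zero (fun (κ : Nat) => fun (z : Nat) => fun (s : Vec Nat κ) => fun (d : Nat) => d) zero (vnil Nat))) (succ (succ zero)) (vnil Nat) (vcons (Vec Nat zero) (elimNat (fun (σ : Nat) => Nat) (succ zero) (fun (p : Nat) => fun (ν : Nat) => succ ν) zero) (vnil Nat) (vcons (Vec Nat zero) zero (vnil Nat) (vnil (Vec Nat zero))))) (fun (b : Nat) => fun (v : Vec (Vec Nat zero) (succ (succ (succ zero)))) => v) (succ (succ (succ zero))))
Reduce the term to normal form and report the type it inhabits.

normal form:
  refl (Vec (Vec Nat zero) (succ (succ (succ zero)))) (vcons (Vec Nat zero) (succ (succ zero)) (vnil Nat) (vcons (Vec Nat zero) (succ zero) (vnil Nat) (vcons (Vec Nat zero) zero (vnil Nat) (vnil (Vec Nat zero)))))
type:
  Eq (Vec (Vec Nat zero) (succ (succ (succ zero)))) (vcons (Vec Nat zero) (succ (succ zero)) (vnil Nat) (vcons (Vec Nat zero) (succ zero) (vnil Nat) (vcons (Vec Nat zero) zero (vnil Nat) (vnil (Vec Nat zero))))) (vcons (Vec Nat zero) (succ (succ zero)) (vnil Nat) (vcons (Vec Nat zero) (succ zero) (vnil Nat) (vcons (Vec Nat zero) zero (vnil Nat) (vnil (Vec Nat zero)))))


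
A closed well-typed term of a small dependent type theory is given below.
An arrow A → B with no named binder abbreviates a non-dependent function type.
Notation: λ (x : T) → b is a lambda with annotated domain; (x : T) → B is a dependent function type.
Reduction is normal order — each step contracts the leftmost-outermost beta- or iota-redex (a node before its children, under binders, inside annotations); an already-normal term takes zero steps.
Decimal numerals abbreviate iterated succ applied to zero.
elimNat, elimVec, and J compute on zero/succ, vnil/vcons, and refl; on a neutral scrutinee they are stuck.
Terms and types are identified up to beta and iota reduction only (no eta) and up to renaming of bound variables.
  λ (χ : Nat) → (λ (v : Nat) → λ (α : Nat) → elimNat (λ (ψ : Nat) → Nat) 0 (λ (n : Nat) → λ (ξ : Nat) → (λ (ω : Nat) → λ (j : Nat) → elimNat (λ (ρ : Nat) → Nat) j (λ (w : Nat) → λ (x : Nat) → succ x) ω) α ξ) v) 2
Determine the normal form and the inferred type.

normal form:
  λ (χ : Nat) → λ (v : Nat) → elimNat (λ (α : Nat) → Nat) (elimNat (λ (ψ : Nat) → Nat) 0 (λ (n : Nat) → λ (ξ : Nat) → succ ξ) v) (λ (ω : Nat) → λ (j : Nat) → succ j) v
the term's type:
  Nat → Nat → Nat


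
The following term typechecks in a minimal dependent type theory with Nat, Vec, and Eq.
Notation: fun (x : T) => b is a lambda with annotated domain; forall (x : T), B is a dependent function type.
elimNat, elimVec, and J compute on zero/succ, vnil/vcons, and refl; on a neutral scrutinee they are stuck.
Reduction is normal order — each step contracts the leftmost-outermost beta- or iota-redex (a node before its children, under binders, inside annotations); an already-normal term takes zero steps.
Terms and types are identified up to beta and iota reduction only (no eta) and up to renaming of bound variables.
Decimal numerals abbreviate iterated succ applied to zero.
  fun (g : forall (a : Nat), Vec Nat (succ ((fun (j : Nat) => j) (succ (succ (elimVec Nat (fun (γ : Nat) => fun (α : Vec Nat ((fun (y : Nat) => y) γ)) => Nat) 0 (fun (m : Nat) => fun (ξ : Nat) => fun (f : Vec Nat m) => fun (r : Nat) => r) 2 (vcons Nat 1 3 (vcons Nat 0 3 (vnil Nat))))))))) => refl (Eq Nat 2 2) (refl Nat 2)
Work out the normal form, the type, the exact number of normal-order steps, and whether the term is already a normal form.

reduced normal form:
  fun (g : forall (a : Nat), Vec Nat 3) => refl (Eq Nat 2 2) (refl Nat 2)
inferred type:
  forall (g : forall (a : Nat), Vec Nat 3), Eq (Eq Nat 2 2) (refl Nat 2) (refl Nat 2)
normal-order step count: 12
started in normal form: no
first redex: a beta-redex


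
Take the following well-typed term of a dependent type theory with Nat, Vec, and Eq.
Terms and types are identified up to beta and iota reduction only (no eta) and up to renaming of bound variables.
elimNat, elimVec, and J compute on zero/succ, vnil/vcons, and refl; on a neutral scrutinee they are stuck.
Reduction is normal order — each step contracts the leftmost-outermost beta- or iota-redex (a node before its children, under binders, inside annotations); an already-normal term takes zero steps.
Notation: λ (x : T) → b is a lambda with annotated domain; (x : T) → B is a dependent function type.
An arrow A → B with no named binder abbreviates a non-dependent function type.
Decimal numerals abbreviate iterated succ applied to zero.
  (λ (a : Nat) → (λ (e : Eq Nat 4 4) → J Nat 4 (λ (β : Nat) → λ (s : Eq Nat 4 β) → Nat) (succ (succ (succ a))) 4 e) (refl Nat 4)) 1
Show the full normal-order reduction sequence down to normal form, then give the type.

reduction (normal order):
  (λ (a : Nat) → (λ (e : Eq Nat 4 4) → J Nat 4 (λ (β : Nat) → λ (s : Eq Nat 4 β) → Nat) (succ (succ (succ a))) 4 e) (refl Nat 4)) 1
  ~> (λ (a : Eq Nat 4 4) → J Nat 4 (λ (e : Nat) → λ (β : Eq Nat 4 e) → Nat) 4 4 a) (refl Nat 4)
  ~> J Nat 4 (λ (a : Nat) → λ (e : Eq Nat 4 a) → Nat) 4 4 (refl Nat 4)
  ~> 4
type:
  Nat


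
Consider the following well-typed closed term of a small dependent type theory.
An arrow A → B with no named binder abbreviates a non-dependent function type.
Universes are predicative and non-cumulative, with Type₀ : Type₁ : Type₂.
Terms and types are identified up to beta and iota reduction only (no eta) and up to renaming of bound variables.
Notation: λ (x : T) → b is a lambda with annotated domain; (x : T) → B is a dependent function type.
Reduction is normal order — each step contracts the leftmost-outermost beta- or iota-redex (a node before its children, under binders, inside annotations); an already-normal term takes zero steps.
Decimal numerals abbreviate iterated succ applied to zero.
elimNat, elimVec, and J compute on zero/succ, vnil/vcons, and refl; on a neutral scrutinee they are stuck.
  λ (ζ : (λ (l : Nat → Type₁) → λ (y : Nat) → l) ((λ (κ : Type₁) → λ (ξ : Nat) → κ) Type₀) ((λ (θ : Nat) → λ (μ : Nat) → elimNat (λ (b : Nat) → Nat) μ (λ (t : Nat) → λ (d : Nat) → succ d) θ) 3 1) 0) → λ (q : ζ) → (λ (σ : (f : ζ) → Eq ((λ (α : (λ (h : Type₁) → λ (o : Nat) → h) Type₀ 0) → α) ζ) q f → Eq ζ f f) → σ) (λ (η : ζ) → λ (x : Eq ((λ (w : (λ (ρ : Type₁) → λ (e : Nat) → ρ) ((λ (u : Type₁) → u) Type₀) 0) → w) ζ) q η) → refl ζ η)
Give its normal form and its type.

resulting normal form:
  λ (ζ : Type₀) → λ (l : ζ) → λ (y : ζ) → λ (κ : Eq ζ l y) → refl ζ y
the term's type:
  (ζ : Type₀) → (l : ζ) → (y : ζ) → Eq ζ l y → Eq ζ y y


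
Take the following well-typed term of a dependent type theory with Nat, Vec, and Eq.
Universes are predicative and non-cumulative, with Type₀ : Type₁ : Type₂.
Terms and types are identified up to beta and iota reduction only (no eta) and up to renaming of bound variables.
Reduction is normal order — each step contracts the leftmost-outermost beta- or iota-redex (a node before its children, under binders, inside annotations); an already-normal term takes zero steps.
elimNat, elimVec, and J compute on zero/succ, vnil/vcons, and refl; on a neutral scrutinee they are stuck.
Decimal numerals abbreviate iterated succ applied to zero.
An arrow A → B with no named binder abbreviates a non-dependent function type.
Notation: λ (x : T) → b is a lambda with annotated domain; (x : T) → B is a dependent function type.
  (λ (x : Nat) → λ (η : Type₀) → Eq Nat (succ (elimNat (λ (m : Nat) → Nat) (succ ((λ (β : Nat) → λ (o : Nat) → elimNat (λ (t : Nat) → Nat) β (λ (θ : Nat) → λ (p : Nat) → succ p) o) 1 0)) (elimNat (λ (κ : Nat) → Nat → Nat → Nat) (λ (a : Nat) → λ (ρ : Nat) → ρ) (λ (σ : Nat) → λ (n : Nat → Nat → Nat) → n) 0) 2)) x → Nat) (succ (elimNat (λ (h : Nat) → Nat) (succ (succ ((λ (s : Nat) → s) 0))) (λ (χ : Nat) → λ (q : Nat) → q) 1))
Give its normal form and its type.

resulting normal form:
  λ (x : Type₀) → Eq Nat 3 3 → Nat
inferred type:
  Type₀ → Type₀
observation: contracting a beta-redex first, the term normalizes in 18 steps.


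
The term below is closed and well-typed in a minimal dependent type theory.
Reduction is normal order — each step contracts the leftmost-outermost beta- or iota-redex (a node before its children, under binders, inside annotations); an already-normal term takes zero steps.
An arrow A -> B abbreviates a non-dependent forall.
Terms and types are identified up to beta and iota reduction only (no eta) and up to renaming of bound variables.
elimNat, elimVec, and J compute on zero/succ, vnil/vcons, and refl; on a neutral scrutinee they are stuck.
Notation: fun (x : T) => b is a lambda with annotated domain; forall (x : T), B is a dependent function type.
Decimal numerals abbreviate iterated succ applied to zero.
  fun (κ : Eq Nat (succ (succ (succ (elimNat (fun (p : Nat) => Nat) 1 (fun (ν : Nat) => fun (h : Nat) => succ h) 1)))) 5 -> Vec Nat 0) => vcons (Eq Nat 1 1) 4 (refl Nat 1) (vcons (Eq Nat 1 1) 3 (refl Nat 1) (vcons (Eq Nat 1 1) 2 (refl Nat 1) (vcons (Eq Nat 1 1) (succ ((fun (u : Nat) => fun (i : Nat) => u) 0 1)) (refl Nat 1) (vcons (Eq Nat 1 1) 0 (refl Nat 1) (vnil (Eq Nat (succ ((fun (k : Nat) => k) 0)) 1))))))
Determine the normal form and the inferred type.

resulting normal form:
  fun (κ : Eq Nat 5 5 -> Vec Nat 0) => vcons (Eq Nat 1 1) 4 (refl Nat 1) (vcons (Eq Nat 1 1) 3 (refl Nat 1) (vcons (Eq Nat 1 1) 2 (refl Nat 1) (vcons (Eq Nat 1 1) 1 (refl Nat 1) (vcons (Eq Nat 1 1) 0 (refl Nat 1) (vnil (Eq Nat 1 1))))))
type:
  (Eq Nat 5 5 -> Vec Nat 0) -> Vec (Eq Nat 1 1) 5
observation: reduction starts at an elimNat iota-redex, and 7 normal-order steps reach the normal form.


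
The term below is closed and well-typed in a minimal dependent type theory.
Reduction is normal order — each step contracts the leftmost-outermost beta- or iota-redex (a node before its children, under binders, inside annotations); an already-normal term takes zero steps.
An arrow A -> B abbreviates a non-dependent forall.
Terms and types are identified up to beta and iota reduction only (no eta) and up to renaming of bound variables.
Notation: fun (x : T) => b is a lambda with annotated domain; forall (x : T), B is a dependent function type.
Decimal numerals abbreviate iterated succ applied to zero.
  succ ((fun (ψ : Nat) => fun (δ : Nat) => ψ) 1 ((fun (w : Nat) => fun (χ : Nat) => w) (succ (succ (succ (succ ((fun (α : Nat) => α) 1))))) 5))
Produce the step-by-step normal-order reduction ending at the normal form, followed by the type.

normal-order reduction:
  succ ((fun (ψ : Nat) => fun (δ : Nat) => ψ) 1 ((fun (w : Nat) => fun (χ : Nat) => w) (succ (succ (succ (succ ((fun (α : Nat) => α) 1))))) 5))
  ~> succ ((fun (ψ : Nat) => 1) ((fun (δ : Nat) => fun (w : Nat) => δ) (succ (succ (succ (succ ((fun (χ : Nat) => χ) 1))))) 5))
  ~> 2
the term's type:
  Nat


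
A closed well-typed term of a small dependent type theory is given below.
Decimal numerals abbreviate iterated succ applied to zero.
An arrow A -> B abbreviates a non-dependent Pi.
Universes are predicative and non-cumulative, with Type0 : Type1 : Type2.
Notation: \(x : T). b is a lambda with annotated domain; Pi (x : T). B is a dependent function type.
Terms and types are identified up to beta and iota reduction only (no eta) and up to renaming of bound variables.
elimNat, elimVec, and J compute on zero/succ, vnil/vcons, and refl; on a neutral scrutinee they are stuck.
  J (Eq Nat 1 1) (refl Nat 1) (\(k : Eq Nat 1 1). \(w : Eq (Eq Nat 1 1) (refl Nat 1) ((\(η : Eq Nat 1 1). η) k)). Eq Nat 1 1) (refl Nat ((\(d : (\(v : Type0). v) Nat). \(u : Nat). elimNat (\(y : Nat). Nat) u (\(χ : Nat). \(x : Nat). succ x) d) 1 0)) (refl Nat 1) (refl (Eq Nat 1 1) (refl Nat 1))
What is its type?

type:
  Eq Nat 1 1


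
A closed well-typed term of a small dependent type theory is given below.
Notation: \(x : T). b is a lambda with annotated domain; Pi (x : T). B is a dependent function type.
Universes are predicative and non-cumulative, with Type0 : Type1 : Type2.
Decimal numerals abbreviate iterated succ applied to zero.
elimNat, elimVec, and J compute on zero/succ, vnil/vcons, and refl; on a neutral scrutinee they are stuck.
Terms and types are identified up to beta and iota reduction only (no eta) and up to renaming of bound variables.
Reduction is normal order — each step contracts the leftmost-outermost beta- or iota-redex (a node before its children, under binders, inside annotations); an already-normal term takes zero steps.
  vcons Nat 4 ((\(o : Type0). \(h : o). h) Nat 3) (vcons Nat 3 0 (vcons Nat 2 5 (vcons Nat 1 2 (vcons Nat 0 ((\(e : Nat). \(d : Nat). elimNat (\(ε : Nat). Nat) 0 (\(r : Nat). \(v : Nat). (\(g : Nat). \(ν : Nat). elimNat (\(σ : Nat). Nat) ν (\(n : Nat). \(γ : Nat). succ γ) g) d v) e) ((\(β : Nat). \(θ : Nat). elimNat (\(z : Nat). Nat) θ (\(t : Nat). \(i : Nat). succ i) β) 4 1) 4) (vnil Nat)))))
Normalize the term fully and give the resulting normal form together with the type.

reduced normal form:
  vcons Nat 4 3 (vcons Nat 3 0 (vcons Nat 2 5 (vcons Nat 1 2 (vcons Nat 0 20 (vnil Nat)))))
inferred type:
  Vec Nat 5
observation: the term reaches its normal form after 50 normal-order steps.


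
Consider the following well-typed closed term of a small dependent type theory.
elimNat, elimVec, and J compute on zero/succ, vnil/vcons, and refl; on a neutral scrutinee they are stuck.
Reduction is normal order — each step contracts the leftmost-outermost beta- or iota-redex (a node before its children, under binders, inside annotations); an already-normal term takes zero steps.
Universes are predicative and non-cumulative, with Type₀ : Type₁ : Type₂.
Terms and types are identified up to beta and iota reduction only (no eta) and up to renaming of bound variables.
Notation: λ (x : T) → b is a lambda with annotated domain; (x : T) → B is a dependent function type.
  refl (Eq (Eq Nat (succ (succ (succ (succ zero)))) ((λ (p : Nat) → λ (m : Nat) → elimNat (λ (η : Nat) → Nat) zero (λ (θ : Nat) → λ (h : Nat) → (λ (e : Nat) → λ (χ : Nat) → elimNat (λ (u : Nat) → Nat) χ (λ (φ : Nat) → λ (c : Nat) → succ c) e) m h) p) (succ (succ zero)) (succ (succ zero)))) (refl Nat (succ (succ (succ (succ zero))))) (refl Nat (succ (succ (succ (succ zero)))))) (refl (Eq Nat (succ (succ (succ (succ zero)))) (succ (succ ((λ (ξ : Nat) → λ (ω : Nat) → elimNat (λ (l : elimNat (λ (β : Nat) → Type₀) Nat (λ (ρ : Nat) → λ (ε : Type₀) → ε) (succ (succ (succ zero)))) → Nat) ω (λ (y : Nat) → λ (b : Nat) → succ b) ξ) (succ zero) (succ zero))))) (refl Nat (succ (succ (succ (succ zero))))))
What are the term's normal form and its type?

normal form:
  refl (Eq (Eq Nat (succ (succ (succ (succ zero)))) (succ (succ (succ (succ zero))))) (refl Nat (succ (succ (succ (succ zero))))) (refl Nat (succ (succ (succ (succ zero)))))) (refl (Eq Nat (succ (succ (succ (succ zero)))) (succ (succ (succ (succ zero))))) (refl Nat (succ (succ (succ (succ zero))))))
type:
  Eq (Eq (Eq Nat (succ (succ (succ (succ zero)))) (succ (succ (succ (succ zero))))) (refl Nat (succ (succ (succ (succ zero))))) (refl Nat (succ (succ (succ (succ zero)))))) (refl (Eq Nat (succ (succ (succ (succ zero)))) (succ (succ (succ (succ zero))))) (refl Nat (succ (succ (succ (succ zero)))))) (refl (Eq Nat (succ (succ (succ (succ zero)))) (succ (succ (succ (succ zero))))) (refl Nat (succ (succ (succ (succ zero))))))


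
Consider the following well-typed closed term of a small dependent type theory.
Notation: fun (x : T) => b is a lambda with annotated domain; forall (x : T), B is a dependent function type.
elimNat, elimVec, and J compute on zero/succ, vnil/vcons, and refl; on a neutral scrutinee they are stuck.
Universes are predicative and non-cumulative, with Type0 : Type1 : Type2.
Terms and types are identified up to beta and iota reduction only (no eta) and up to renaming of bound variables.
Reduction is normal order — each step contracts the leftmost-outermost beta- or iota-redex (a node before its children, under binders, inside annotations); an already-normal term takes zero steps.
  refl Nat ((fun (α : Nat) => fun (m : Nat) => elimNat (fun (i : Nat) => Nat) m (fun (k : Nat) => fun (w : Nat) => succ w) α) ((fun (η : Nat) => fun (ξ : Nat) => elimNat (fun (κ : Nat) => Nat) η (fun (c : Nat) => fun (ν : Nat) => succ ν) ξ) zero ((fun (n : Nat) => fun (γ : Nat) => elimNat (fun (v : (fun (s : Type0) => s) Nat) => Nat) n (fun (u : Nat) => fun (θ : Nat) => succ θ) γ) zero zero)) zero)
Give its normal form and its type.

resulting normal form:
  refl Nat zero
the term's type:
  Eq Nat zero zero
observation: reduction starts at a beta-redex, and 9 normal-order steps reach the normal form.


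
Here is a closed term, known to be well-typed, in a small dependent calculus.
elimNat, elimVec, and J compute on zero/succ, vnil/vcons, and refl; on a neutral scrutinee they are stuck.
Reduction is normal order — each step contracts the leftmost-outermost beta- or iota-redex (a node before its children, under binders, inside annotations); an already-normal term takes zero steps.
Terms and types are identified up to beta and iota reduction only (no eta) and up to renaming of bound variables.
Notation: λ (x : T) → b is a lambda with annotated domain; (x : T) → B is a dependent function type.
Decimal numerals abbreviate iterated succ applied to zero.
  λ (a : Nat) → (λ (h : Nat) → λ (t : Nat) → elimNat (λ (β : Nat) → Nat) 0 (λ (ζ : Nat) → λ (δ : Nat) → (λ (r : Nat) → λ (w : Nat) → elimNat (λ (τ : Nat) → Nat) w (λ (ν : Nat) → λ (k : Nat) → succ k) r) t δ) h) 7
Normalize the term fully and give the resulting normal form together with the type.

resulting normal form:
  λ (a : Nat) → λ (h : Nat) → elimNat (λ (t : Nat) → Nat) (elimNat (λ (β : Nat) → Nat) (elimNat (λ (ζ : Nat) → Nat) (elimNat (λ (δ : Nat) → Nat) (elimNat (λ (r : Nat) → Nat) (elimNat (λ (w : Nat) → Nat) (elimNat (λ (τ : Nat) → Nat) 0 (λ (ν : Nat) → λ (k : Nat) → succ k) h) (λ (z : Nat) → λ (ξ : Nat) → succ ξ) h) (λ (v : Nat) → λ (x : Nat) → succ x) h) (λ (i : Nat) → λ (s : Nat) → succ s) h) (λ (o : Nat) → λ (b : Nat) → succ b) h) (λ (α : Nat) → λ (p : Nat) → succ p) h) (λ (e : Nat) → λ (χ : Nat) → succ χ) h
type:
  (a : Nat) → (h : Nat) → Nat
observation: the leftmost-outermost redex is a beta-redex, and normalization takes 37 steps.


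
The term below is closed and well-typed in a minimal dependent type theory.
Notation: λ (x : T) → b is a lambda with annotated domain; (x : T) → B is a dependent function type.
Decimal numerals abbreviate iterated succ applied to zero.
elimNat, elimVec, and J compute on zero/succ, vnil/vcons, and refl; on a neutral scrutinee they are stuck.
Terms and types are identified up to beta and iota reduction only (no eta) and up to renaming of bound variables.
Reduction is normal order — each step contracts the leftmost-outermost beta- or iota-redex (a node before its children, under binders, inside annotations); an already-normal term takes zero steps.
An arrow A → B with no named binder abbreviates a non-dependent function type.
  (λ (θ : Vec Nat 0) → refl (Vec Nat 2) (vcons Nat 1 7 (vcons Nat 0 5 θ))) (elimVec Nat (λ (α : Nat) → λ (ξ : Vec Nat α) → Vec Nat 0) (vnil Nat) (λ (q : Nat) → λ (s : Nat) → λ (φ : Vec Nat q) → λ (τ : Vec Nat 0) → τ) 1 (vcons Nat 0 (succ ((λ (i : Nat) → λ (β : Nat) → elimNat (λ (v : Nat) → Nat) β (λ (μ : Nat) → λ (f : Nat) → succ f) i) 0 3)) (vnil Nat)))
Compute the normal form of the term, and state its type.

reduced normal form:
  refl (Vec Nat 2) (vcons Nat 1 7 (vcons Nat 0 5 (vnil Nat)))
type:
  Eq (Vec Nat 2) (vcons Nat 1 7 (vcons Nat 0 5 (vnil Nat))) (vcons Nat 1 7 (vcons Nat 0 5 (vnil Nat)))


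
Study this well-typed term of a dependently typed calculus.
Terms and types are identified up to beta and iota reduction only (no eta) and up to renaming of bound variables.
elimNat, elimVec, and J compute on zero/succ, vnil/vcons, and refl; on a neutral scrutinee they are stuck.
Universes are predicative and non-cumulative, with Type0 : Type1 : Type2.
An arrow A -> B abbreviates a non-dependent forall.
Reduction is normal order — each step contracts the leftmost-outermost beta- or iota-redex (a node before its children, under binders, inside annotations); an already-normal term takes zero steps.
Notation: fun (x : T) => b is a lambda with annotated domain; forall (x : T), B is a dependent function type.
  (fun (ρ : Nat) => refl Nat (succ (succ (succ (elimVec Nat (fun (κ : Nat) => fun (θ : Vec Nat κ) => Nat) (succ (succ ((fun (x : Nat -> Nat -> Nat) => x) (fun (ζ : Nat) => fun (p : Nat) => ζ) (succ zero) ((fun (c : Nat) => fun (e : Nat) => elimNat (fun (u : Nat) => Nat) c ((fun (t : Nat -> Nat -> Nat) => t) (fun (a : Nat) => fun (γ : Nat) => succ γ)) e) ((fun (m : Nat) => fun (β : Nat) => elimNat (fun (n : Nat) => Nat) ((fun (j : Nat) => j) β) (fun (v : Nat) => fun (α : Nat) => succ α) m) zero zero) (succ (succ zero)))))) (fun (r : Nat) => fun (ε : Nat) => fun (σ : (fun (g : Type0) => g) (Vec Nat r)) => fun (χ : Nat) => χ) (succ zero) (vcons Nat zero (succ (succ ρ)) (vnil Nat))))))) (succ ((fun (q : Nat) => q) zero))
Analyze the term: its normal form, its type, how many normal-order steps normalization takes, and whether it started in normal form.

resulting normal form:
  refl Nat (succ (succ (succ (succ (succ (succ zero))))))
type:
  Eq Nat (succ (succ (succ (succ (succ (succ zero)))))) (succ (succ (succ (succ (succ (succ zero))))))
steps to reach normal form (normal order): 10
already normal: no
first contracted redex: a beta-redex


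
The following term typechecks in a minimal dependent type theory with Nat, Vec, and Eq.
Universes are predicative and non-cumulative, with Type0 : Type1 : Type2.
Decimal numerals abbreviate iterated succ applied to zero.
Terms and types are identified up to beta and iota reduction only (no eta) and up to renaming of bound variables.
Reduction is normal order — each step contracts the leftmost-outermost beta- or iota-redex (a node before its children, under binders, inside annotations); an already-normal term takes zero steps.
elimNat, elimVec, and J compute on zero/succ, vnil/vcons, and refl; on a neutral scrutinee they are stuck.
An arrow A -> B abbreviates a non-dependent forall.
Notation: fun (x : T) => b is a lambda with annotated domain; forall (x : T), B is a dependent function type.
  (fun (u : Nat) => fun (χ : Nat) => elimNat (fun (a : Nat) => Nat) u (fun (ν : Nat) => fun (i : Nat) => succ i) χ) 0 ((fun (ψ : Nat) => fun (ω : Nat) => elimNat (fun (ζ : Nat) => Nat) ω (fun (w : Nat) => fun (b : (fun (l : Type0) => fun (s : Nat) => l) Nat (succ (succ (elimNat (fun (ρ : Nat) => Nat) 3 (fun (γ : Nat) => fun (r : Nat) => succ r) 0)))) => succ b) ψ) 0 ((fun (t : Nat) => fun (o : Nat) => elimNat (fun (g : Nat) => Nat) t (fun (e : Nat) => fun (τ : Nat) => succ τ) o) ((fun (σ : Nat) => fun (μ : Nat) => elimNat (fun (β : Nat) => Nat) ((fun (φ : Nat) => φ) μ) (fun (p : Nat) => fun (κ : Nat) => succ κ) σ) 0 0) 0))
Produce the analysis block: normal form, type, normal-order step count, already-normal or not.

normal form:
  0
inferred type:
  Nat
reduction steps (normal order): 13
term was already normal: no
first contracted redex: a beta-redex


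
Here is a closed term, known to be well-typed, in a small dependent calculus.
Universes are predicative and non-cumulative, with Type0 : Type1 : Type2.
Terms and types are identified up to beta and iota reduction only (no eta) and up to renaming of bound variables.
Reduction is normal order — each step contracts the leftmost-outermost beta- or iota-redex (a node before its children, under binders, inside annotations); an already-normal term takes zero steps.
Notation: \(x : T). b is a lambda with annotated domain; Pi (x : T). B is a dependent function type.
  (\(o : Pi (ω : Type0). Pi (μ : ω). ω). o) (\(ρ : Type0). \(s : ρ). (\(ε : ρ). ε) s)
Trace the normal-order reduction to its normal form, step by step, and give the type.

normal-order reduction:
  (\(o : Pi (ω : Type0). Pi (μ : ω). ω). o) (\(ρ : Type0). \(s : ρ). (\(ε : ρ). ε) s)
  ~> \(o : Type0). \(ω : o). (\(μ : o). μ) ω
  ~> \(o : Type0). \(ω : o). ω
the term's type:
  Pi (o : Type0). Pi (ω : o). o


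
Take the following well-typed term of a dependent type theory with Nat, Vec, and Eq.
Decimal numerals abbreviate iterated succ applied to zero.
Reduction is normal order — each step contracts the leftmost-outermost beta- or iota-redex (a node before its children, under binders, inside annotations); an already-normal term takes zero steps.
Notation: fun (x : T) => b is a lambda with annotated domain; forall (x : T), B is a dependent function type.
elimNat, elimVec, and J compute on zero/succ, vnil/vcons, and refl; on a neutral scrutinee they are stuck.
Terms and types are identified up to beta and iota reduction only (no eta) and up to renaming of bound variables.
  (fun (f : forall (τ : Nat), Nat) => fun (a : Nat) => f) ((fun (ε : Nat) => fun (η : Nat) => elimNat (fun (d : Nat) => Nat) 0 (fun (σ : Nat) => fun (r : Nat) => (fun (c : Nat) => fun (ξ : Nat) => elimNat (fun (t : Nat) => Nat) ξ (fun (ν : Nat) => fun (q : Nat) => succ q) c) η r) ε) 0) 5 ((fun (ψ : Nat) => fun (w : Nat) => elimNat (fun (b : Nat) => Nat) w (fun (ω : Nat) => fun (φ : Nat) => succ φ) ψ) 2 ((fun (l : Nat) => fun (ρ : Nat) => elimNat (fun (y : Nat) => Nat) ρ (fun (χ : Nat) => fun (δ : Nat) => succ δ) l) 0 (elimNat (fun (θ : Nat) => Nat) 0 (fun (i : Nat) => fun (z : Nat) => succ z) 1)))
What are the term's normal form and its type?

normal form:
  0
the term's type:
  Nat


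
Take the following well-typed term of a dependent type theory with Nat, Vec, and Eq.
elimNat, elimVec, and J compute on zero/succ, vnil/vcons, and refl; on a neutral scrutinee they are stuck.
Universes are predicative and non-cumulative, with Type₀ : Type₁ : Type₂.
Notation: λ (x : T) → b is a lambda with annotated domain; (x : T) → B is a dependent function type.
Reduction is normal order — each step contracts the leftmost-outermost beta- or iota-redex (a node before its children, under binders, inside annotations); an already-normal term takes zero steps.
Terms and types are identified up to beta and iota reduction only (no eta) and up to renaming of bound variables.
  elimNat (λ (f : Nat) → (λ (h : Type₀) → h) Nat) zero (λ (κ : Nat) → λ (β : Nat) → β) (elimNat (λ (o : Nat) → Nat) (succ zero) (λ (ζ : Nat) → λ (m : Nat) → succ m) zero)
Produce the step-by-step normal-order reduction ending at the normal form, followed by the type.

normal-order reduction sequence:
  elimNat (λ (f : Nat) → (λ (h : Type₀) → h) Nat) zero (λ (κ : Nat) → λ (β : Nat) → β) (elimNat (λ (o : Nat) → Nat) (succ zero) (λ (ζ : Nat) → λ (m : Nat) → succ m) zero)
  ~> elimNat (λ (f : Nat) → Nat) zero (λ (h : Nat) → λ (κ : Nat) → κ) (elimNat (λ (β : Nat) → Nat) (succ zero) (λ (o : Nat) → λ (ζ : Nat) → succ ζ) zero)
  ~> elimNat (λ (f : Nat) → Nat) zero (λ (h : Nat) → λ (κ : Nat) → κ) (succ zero)
  ~> (λ (f : Nat) → λ (h : Nat) → h) zero (elimNat (λ (κ : Nat) → Nat) zero (λ (β : Nat) → λ (o : Nat) → o) zero)
  ~> (λ (f : Nat) → f) (elimNat (λ (h : Nat) → Nat) zero (λ (κ : Nat) → λ (β : Nat) → β) zero)
  ~> elimNat (λ (f : Nat) → Nat) zero (λ (h : Nat) → λ (κ : Nat) → κ) zero
  ~> zero
type:
  Nat


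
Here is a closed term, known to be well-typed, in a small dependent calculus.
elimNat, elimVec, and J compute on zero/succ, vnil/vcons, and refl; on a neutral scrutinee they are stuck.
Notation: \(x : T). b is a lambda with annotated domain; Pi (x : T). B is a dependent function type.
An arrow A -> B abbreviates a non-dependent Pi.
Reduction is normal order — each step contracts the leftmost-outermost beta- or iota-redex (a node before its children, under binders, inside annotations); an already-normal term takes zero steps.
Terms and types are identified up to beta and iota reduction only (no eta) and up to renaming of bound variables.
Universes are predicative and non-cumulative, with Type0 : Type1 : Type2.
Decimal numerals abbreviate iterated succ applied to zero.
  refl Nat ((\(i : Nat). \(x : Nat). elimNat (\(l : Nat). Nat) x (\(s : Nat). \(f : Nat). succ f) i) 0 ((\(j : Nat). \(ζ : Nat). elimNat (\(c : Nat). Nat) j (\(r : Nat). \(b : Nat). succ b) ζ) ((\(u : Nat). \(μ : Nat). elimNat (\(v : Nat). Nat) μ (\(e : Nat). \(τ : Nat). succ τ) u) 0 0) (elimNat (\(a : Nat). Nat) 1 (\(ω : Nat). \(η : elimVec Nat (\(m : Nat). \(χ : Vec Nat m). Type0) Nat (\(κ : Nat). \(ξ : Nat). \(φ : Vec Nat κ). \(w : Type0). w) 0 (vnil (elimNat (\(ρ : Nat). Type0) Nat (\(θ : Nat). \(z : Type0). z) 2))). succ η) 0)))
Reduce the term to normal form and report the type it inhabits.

resulting normal form:
  refl Nat 1
inferred type:
  Eq Nat 1 1
observation: normalization takes exactly 13 steps under the normal-order strategy.


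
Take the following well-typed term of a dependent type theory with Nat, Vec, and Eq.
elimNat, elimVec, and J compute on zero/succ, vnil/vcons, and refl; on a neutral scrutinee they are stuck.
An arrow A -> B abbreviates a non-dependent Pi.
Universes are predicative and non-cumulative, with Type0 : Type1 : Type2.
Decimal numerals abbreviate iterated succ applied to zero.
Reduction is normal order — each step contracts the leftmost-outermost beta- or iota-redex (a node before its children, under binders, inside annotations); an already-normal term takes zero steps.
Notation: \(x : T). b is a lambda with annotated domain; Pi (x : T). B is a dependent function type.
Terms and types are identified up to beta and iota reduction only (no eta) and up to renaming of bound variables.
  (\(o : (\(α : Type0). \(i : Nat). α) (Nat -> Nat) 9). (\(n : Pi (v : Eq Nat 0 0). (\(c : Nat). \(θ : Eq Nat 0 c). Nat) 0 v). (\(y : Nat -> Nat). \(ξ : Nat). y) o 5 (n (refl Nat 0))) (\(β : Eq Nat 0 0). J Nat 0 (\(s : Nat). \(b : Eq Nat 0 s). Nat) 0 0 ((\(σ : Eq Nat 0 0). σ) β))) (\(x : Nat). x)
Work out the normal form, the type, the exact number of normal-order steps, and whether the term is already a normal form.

resulting normal form:
  0
the term's type:
  Nat
reduction steps (normal order): 8
term was already normal: no
first redex: a beta-redex


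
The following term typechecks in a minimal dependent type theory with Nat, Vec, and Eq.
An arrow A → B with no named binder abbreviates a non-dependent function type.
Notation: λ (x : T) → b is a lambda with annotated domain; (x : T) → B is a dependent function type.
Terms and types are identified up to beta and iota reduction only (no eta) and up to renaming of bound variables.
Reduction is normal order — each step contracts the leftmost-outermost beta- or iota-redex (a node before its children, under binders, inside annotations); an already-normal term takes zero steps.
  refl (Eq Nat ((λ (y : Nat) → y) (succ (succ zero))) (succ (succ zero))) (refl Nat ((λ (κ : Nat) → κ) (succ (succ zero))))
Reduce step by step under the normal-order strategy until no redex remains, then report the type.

reduction (normal order):
  refl (Eq Nat ((λ (y : Nat) → y) (succ (succ zero))) (succ (succ zero))) (refl Nat ((λ (κ : Nat) → κ) (succ (succ zero))))
  ~> refl (Eq Nat (succ (succ zero)) (succ (succ zero))) (refl Nat ((λ (y : Nat) → y) (succ (succ zero))))
  ~> refl (Eq Nat (succ (succ zero)) (succ (succ zero))) (refl Nat (succ (succ zero)))
the term's type:
  Eq (Eq Nat (succ (succ zero)) (succ (succ zero))) (refl Nat (succ (succ zero))) (refl Nat (succ (succ zero)))


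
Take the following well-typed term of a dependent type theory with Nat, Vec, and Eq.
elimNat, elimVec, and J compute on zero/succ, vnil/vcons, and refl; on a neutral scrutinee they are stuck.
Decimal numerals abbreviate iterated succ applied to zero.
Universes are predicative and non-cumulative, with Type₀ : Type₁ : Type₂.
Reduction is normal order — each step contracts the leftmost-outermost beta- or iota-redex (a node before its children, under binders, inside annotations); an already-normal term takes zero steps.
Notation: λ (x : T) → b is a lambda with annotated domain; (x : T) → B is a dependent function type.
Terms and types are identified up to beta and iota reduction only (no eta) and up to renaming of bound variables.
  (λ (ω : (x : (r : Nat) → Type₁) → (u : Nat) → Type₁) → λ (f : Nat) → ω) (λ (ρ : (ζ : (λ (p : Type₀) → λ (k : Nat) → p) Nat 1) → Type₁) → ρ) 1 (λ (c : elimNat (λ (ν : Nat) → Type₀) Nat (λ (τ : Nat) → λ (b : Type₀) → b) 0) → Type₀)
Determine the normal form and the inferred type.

reduced normal form:
  λ (ω : Nat) → Type₀
the term's type:
  (ω : Nat) → Type₁
observation: the term reaches its normal form after 4 normal-order steps.
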